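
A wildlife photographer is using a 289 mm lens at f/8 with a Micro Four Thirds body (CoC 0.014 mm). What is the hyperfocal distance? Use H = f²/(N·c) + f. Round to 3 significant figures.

Hyperfocal distance H = f²/(N·c) + f = 289²/(8 × 0.014) + 289 = 83521/0.112 + 289 ≈ 746012.2 mm ≈ 746 m.

746 m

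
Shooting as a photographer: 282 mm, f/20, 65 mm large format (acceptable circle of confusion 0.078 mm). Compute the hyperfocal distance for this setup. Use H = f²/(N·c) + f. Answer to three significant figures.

51.3 m

Hyperfocal distance H = f²/(N·c) + f = 282²/(20 × 0.078) + 282 = 79524/1.56 + 282 ≈ 51258.9 mm ≈ 51.3 m.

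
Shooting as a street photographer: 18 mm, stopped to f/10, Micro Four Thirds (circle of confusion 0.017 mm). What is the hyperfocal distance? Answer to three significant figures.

Hyperfocal distance H = f²/(N·c) + f = 18²/(10 × 0.017) + 18 = 324/0.17 + 18 ≈ 1923.9 mm ≈ 1.92 m.

1.92 m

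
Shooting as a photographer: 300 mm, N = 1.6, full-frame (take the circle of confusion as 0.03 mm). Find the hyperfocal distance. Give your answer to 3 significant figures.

Hyperfocal distance H = f²/(N·c) + f = 300²/(1.6 × 0.03) + 300 = 90000/0.048 + 300 ≈ 1875300.0 mm ≈ 1880 m.

1880 m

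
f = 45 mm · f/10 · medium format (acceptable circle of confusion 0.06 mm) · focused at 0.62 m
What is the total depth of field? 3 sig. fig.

Hyperfocal distance H = f²/(N·c) + f = 45²/(10 × 0.06) + 45 = 2025/0.6 + 45 ≈ 3420.0 mm ≈ 3.420 m.
Near limit Dn = s·(H − f)/(H + s − 2f) = 620 × (3420.0 − 45) / (3420.0 + 620 − 2 × 45) = 620 × 3375.0 / 3950.0 ≈ 529.75 mm.
Far limit Df = s·(H − f)/(H − s) = 620 × (3420.0 − 45) / (3420.0 − 620) = 620 × 3375.0 / 2800.0 ≈ 747.32 mm.
Depth of field = Df − Dn = 747.32 − 529.75 ≈ 217.57 mm.

218 mm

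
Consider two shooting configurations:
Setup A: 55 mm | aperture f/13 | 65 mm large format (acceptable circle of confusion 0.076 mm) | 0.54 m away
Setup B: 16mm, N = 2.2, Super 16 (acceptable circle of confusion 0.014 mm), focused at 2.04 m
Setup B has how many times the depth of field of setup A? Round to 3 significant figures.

6.02

Setup A: H = 55²/(13×0.076) + 55 ≈ 3116.7 mm; DoF = Df − Dn = 641.64 − 466.16 ≈ 175.48 mm.
Setup B: H = 16²/(2.2×0.014) + 16 ≈ 8327.7 mm; DoF = Df − Dn = 2696.7 − 1640.5 ≈ 1056.2 mm.
Ratio = 1056.2 / 175.48 ≈ 6.02.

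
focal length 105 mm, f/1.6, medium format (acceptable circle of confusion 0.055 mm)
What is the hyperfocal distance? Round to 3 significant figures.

Hyperfocal distance H = f²/(N·c) + f = 105²/(1.6 × 0.055) + 105 = 11025/0.088 + 105 ≈ 125389.1 mm ≈ 125 m.

125 m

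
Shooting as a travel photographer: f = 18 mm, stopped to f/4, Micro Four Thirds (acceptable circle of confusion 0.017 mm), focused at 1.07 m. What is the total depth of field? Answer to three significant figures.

Hyperfocal distance H = f²/(N·c) + f = 18²/(4 × 0.017) + 18 = 324/0.068 + 18 ≈ 4782.7 mm ≈ 4.783 m.
Near limit Dn = s·(H − f)/(H + s − 2f) = 1070 × (4782.7 − 18) / (4782.7 + 1070 − 2 × 18) = 1070 × 4764.7 / 5816.7 ≈ 876.48 mm.
Far limit Df = s·(H − f)/(H − s) = 1070 × (4782.7 − 18) / (4782.7 − 1070) = 1070 × 4764.7 / 3712.7 ≈ 1373.19 mm.
Depth of field = Df − Dn = 1373.19 − 876.48 ≈ 496.71 mm.

497 mm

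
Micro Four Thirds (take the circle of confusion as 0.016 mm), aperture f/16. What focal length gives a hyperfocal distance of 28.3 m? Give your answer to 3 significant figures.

From H = f²/(N·c) + f, with f ≪ H: f ≈ √(H·N·c) = √(28300 × 16 × 0.016) = √7244.8 ≈ 85.12 mm.
Exact: f² + N·c·f − N·c·H = 0 ⇒ f = (−N·c + √((N·c)² + 4·N·c·H))/2 = (−0.256 + √28979)/2 ≈ 84.988 mm ≈ 85.0 mm.

85.0 mm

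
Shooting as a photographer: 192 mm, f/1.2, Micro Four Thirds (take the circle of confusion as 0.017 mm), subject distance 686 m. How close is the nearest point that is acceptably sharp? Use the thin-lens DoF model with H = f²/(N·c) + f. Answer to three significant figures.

Hyperfocal distance H = f²/(N·c) + f = 192²/(1.2 × 0.017) + 192 = 36864/0.0204 + 192 ≈ 1807250.8 mm ≈ 1807 m.
Near limit Dn = s·(H − f)/(H + s − 2f) = 686000 × (1807250.8 − 192) / (1807250.8 + 686000 − 2 × 192) = 686000 × 1807058.8 / 2492866.8 ≈ 497276 mm ≈ 497 m.

497 m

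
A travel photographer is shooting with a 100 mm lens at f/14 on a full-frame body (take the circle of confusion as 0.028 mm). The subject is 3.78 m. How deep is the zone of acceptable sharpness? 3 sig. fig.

Hyperfocal distance H = f²/(N·c) + f = 100²/(14 × 0.028) + 100 = 10000/0.392 + 100 ≈ 25610.2 mm ≈ 25.61 m.
Near limit Dn = s·(H − f)/(H + s − 2f) = 3780 × (25610.2 − 100) / (25610.2 + 3780 − 2 × 100) = 3780 × 25510.2 / 29190.2 ≈ 3303.5 mm.
Far limit Df = s·(H − f)/(H − s) = 3780 × (25610.2 − 100) / (25610.2 − 3780) = 3780 × 25510.2 / 21830.2 ≈ 4417.2 mm.
Depth of field = Df − Dn = 4417.2 − 3303.5 ≈ 1113.7 mm ≈ 1.11 m.

1.11 m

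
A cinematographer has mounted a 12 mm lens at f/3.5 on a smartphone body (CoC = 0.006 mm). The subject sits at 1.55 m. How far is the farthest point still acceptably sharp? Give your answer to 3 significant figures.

2.00 m

Hyperfocal distance H = f²/(N·c) + f = 12²/(3.5 × 0.006) + 12 = 144/0.021 + 12 ≈ 6869.1 mm ≈ 6.869 m.
Far limit Df = s·(H − f)/(H − s) = 1550 × (6869.1 − 12) / (6869.1 − 1550) = 1550 × 6857.1 / 5319.1 ≈ 1998.2 mm ≈ 2.00 m.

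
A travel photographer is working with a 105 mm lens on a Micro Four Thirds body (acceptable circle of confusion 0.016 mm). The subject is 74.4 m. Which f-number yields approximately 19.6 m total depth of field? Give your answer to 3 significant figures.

f/1.20

Write h = H − f = f²/(N·c). The thin-lens limits are Dn = s·h/(h + (s−f)) and Df = s·h/(h − (s−f)), so DoF = Df − Dn = 2·s·(s−f)·h / (h² − (s−f)²).
That is a quadratic in h: DoF·h² − 2·s·(s−f)·h − DoF·(s−f)² = 0 ⇒ h = (s−f)·(s + √(s² + DoF²)) / DoF = 74295 × (74400 + √(74400² + 19600²)) / 19600 = 74295 × (74400 + 76938.4) / 19600 ≈ 573658 mm.
Then N = f²/(c·h) = 105² / (0.016 × 573658) = 11025 / 9178.5 ≈ 1.20.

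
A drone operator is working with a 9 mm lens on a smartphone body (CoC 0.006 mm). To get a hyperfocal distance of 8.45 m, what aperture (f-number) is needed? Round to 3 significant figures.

Rearrange H = f²/(N·c) + f for N: N = f² / ((H − f)·c).
N = 9² / ((8450 − 9) × 0.006) = 81 / 50.65 ≈ 1.60.

f/1.60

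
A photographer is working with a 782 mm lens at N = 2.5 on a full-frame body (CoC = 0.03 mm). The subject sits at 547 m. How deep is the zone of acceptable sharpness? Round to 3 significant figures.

73.6 m

Hyperfocal distance H = f²/(N·c) + f = 782²/(2.5 × 0.03) + 782 = 611524/0.075 + 782 ≈ 8154435.3 mm ≈ 8154 m.
Near limit Dn = s·(H − f)/(H + s − 2f) = 547000 × (8154435.3 − 782) / (8154435.3 + 547000 − 2 × 782) = 547000 × 8153653.3 / 8699871.3 ≈ 512657 mm.
Far limit Df = s·(H − f)/(H − s) = 547000 × (8154435.3 − 782) / (8154435.3 − 547000) = 547000 × 8153653.3 / 7607435.3 ≈ 586275 mm.
Depth of field = Df − Dn = 586275 − 512657 ≈ 73618 mm ≈ 73.6 m.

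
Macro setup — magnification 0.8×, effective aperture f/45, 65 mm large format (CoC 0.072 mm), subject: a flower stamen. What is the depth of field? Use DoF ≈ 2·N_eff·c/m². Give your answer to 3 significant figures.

At magnification m, DoF ≈ 2·N_eff·c/m² = 2 × 45 × 0.072 / 0.8² = 6.48 / 0.64 ≈ 10.1 mm.

10.1 mm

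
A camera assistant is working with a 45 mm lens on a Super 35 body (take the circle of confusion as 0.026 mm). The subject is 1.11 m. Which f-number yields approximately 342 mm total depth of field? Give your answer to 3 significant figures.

f/11

Write h = H − f = f²/(N·c). The thin-lens limits are Dn = s·h/(h + (s−f)) and Df = s·h/(h − (s−f)), so DoF = Df − Dn = 2·s·(s−f)·h / (h² − (s−f)²).
That is a quadratic in h: DoF·h² − 2·s·(s−f)·h − DoF·(s−f)² = 0 ⇒ h = (s−f)·(s + √(s² + DoF²)) / DoF = 1065 × (1110 + √(1110² + 342²)) / 342 = 1065 × (1110 + 1161.49) / 342 ≈ 7073.5 mm.
Then N = f²/(c·h) = 45² / (0.026 × 7073.5) = 2025 / 183.91 ≈ 11.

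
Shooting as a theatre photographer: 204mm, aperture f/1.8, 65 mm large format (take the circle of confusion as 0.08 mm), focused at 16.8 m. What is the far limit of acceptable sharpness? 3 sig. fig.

Hyperfocal distance H = f²/(N·c) + f = 204²/(1.8 × 0.08) + 204 = 41616/0.144 + 204 ≈ 289204.0 mm ≈ 289.2 m.
Far limit Df = s·(H − f)/(H − s) = 16800 × (289204.0 − 204) / (289204.0 − 16800) = 16800 × 289000.0 / 272404.0 ≈ 17824 mm ≈ 17.8 m.

17.8 m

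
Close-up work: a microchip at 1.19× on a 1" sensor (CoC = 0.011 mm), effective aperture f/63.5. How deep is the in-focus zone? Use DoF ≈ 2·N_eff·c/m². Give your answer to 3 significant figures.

At magnification m, DoF ≈ 2·N_eff·c/m² = 2 × 63.5 × 0.011 / 1.19² = 1.397 / 1.416 ≈ 0.987 mm.

0.987 mm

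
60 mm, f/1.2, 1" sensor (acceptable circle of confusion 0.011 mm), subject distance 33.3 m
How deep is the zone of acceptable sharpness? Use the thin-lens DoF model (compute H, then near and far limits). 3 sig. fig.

8.24 m

Hyperfocal distance H = f²/(N·c) + f = 60²/(1.2 × 0.011) + 60 = 3600/0.0132 + 60 ≈ 272787.3 mm ≈ 272.8 m.
Near limit Dn = s·(H − f)/(H + s − 2f) = 33300 × (272787.3 − 60) / (272787.3 + 33300 − 2 × 60) = 33300 × 272727.3 / 305967.3 ≈ 29682.3 mm.
Far limit Df = s·(H − f)/(H − s) = 33300 × (272787.3 − 60) / (272787.3 − 33300) = 33300 × 272727.3 / 239487.3 ≈ 37921.9 mm.
Depth of field = Df − Dn = 37921.9 − 29682.3 ≈ 8239.6 mm ≈ 8.24 m.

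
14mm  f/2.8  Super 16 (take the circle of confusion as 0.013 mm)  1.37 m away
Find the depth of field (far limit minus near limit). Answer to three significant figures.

Hyperfocal distance H = f²/(N·c) + f = 14²/(2.8 × 0.013) + 14 = 196/0.0364 + 14 ≈ 5398.6 mm ≈ 5.399 m.
Near limit Dn = s·(H − f)/(H + s − 2f) = 1370 × (5398.6 − 14) / (5398.6 + 1370 − 2 × 14) = 1370 × 5384.6 / 6740.6 ≈ 1094.40 mm.
Far limit Df = s·(H − f)/(H − s) = 1370 × (5398.6 − 14) / (5398.6 − 1370) = 1370 × 5384.6 / 4028.6 ≈ 1831.13 mm.
Depth of field = Df − Dn = 1831.13 − 1094.40 ≈ 736.73 mm ≈ 0.737 m.

0.737 m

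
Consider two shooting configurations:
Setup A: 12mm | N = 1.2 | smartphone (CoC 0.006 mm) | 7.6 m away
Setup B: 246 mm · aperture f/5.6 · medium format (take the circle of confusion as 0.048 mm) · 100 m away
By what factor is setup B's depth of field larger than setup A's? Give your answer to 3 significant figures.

Setup A: H = 12²/(1.2×0.006) + 12 ≈ 20012.0 mm; DoF = Df − Dn = 12246.2 − 5509.6 ≈ 6736.6 mm.
Setup B: H = 246²/(5.6×0.048) + 246 ≈ 225379.9 mm; DoF = Df − Dn = 179561 − 69296 ≈ 110265 mm.
Ratio = 110265 / 6736.6 ≈ 16.4.

16.4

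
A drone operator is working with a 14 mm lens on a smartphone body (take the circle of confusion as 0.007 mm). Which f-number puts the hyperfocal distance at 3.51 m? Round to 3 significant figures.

f/8.01

Rearrange H = f²/(N·c) + f for N: N = f² / ((H − f)·c).
N = 14² / ((3510 − 14) × 0.007) = 196 / 24.47 ≈ 8.01.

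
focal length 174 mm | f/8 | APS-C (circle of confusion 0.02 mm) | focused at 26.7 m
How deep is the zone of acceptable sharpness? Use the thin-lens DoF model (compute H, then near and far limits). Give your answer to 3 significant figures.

Hyperfocal distance H = f²/(N·c) + f = 174²/(8 × 0.02) + 174 = 30276/0.16 + 174 ≈ 189399.0 mm ≈ 189.4 m.
Near limit Dn = s·(H − f)/(H + s − 2f) = 26700 × (189399.0 − 174) / (189399.0 + 26700 − 2 × 174) = 26700 × 189225.0 / 215751.0 ≈ 23417.3 mm.
Far limit Df = s·(H − f)/(H − s) = 26700 × (189399.0 − 174) / (189399.0 − 26700) = 26700 × 189225.0 / 162699.0 ≈ 31053.1 mm.
Depth of field = Df − Dn = 31053.1 − 23417.3 ≈ 7635.8 mm ≈ 7.64 m.

7.64 m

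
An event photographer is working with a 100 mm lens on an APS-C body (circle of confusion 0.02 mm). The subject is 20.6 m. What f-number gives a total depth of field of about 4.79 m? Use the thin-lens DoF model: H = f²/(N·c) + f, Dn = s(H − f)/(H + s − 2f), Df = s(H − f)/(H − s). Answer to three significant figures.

Write h = H − f = f²/(N·c). The thin-lens limits are Dn = s·h/(h + (s−f)) and Df = s·h/(h − (s−f)), so DoF = Df − Dn = 2·s·(s−f)·h / (h² − (s−f)²).
That is a quadratic in h: DoF·h² − 2·s·(s−f)·h − DoF·(s−f)² = 0 ⇒ h = (s−f)·(s + √(s² + DoF²)) / DoF = 20500 × (20600 + √(20600² + 4790²)) / 4790 = 20500 × (20600 + 21149.6) / 4790 ≈ 178678 mm.
Then N = f²/(c·h) = 100² / (0.02 × 178678) = 10000 / 3573.6 ≈ 2.80.

f/2.80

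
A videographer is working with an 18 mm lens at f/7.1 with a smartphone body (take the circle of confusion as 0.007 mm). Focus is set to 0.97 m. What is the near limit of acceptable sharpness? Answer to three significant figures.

Hyperfocal distance H = f²/(N·c) + f = 18²/(7.1 × 0.007) + 18 = 324/0.0497 + 18 ≈ 6537.1 mm ≈ 6.537 m.
Near limit Dn = s·(H − f)/(H + s − 2f) = 970 × (6537.1 − 18) / (6537.1 + 970 − 2 × 18) = 970 × 6519.1 / 7471.1 ≈ 846.40 mm ≈ 0.846 m.

0.846 m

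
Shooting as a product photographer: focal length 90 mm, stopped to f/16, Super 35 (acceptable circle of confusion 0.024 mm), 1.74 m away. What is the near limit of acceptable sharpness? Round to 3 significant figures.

1.61 m

Hyperfocal distance H = f²/(N·c) + f = 90²/(16 × 0.024) + 90 = 8100/0.384 + 90 ≈ 21183.8 mm ≈ 21.18 m.
Near limit Dn = s·(H − f)/(H + s − 2f) = 1740 × (21183.8 − 90) / (21183.8 + 1740 − 2 × 90) = 1740 × 21093.8 / 22743.8 ≈ 1613.8 mm ≈ 1.61 m.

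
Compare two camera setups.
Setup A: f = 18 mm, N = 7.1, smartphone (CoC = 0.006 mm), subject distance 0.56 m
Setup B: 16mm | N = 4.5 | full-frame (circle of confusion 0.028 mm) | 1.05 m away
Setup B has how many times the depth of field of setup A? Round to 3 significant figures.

Setup A: H = 18²/(7.1×0.006) + 18 ≈ 7623.6 mm; DoF = Df − Dn = 602.969 − 522.747 ≈ 80.222 mm.
Setup B: H = 16²/(4.5×0.028) + 16 ≈ 2047.7 mm; DoF = Df − Dn = 2138.2 − 695.9 ≈ 1442.3 mm.
Ratio = 1442.3 / 80.222 ≈ 18.0.

18.0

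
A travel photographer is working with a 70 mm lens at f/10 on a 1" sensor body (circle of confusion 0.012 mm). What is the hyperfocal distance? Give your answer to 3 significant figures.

40.9 m

Hyperfocal distance H = f²/(N·c) + f = 70²/(10 × 0.012) + 70 = 4900/0.12 + 70 ≈ 40903.3 mm ≈ 40.9 m.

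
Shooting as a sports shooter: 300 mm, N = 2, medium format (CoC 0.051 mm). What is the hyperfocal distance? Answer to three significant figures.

883 m

Hyperfocal distance H = f²/(N·c) + f = 300²/(2 × 0.051) + 300 = 90000/0.102 + 300 ≈ 882652.9 mm ≈ 883 m.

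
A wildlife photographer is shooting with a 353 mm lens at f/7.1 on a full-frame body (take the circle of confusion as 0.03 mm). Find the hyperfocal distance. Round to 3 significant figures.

585 m

Hyperfocal distance H = f²/(N·c) + f = 353²/(7.1 × 0.03) + 353 = 124609/0.213 + 353 ≈ 585371.8 mm ≈ 585 m.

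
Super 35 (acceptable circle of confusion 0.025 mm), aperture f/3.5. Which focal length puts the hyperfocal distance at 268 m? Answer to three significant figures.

From H = f²/(N·c) + f, with f ≪ H: f ≈ √(H·N·c) = √(268000 × 3.5 × 0.025) = √23450 ≈ 153.1 mm.
The +f correction barely moves this — solving exactly, f² + N·c·f − N·c·H = 0 ⇒ f = (−N·c + √((N·c)² + 4·N·c·H))/2 = (−0.0875 + √93800)/2 ≈ 153.09 mm, so f ≈ 153 mm.

153 mm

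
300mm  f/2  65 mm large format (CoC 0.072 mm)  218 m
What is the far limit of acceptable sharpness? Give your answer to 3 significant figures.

Hyperfocal distance H = f²/(N·c) + f = 300²/(2 × 0.072) + 300 = 90000/0.144 + 300 ≈ 625300.0 mm ≈ 625.3 m.
Far limit Df = s·(H − f)/(H − s) = 218000 × (625300.0 − 300) / (625300.0 − 218000) = 218000 × 625000.0 / 407300.0 ≈ 334520 mm ≈ 335 m.

335 m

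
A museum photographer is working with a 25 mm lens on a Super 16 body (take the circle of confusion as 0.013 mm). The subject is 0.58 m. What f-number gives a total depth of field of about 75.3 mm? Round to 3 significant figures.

f/5.60

Write h = H − f = f²/(N·c). The thin-lens limits are Dn = s·h/(h + (s−f)) and Df = s·h/(h − (s−f)), so DoF = Df − Dn = 2·s·(s−f)·h / (h² − (s−f)²).
That is a quadratic in h: DoF·h² − 2·s·(s−f)·h − DoF·(s−f)² = 0 ⇒ h = (s−f)·(s + √(s² + DoF²)) / DoF = 555 × (580 + √(580² + 75.3²)) / 75.3 = 555 × (580 + 584.868) / 75.3 ≈ 8585.7 mm.
Then N = f²/(c·h) = 25² / (0.013 × 8585.7) = 625 / 111.61 ≈ 5.60.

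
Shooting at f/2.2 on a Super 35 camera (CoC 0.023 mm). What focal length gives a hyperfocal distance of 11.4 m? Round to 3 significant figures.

From H = f²/(N·c) + f, with f ≪ H: f ≈ √(H·N·c) = √(11400 × 2.2 × 0.023) = √576.84 ≈ 24.02 mm.
The +f correction barely moves this — solving exactly, f² + N·c·f − N·c·H = 0 ⇒ f = (−N·c + √((N·c)² + 4·N·c·H))/2 = (−0.0506 + √2307.4)/2 ≈ 23.992 mm, so f ≈ 24.0 mm.

24.0 mm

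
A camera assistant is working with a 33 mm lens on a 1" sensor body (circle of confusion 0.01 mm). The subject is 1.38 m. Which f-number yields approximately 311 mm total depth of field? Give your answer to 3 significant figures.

f/9

Write h = H − f = f²/(N·c). The thin-lens limits are Dn = s·h/(h + (s−f)) and Df = s·h/(h − (s−f)), so DoF = Df − Dn = 2·s·(s−f)·h / (h² − (s−f)²).
That is a quadratic in h: DoF·h² − 2·s·(s−f)·h − DoF·(s−f)² = 0 ⇒ h = (s−f)·(s + √(s² + DoF²)) / DoF = 1347 × (1380 + √(1380² + 311²)) / 311 = 1347 × (1380 + 1414.61) / 311 ≈ 12104 mm.
Then N = f²/(c·h) = 33² / (0.01 × 12104) = 1089 / 121.04 ≈ 9.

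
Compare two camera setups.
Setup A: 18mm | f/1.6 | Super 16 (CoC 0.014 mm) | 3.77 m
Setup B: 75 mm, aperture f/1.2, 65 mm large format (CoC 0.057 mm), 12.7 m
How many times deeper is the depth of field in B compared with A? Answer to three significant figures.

1.90

Setup A: H = 18²/(1.6×0.014) + 18 ≈ 14482.3 mm; DoF = Df − Dn = 5090.5 − 2993.5 ≈ 2097.0 mm.
Setup B: H = 75²/(1.2×0.057) + 75 ≈ 82311.8 mm; DoF = Df − Dn = 15003.3 − 11009.8 ≈ 3993.5 mm.
Ratio = 3993.5 / 2097.0 ≈ 1.90.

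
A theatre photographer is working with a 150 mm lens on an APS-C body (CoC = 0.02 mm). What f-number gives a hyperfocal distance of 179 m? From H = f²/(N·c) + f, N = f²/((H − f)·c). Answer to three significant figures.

Rearrange H = f²/(N·c) + f for N: N = f² / ((H − f)·c).
N = 150² / ((179000 − 150) × 0.02) = 22500 / 3577 ≈ 6.29.

f/6.29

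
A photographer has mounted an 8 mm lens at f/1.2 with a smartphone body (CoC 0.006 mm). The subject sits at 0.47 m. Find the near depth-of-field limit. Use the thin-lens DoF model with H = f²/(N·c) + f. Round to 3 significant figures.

447 mm

Hyperfocal distance H = f²/(N·c) + f = 8²/(1.2 × 0.006) + 8 = 64/0.0072 + 8 ≈ 8896.9 mm ≈ 8.897 m.
Near limit Dn = s·(H − f)/(H + s − 2f) = 470 × (8896.9 − 8) / (8896.9 + 470 − 2 × 8) = 470 × 8888.9 / 9350.9 ≈ 446.78 mm.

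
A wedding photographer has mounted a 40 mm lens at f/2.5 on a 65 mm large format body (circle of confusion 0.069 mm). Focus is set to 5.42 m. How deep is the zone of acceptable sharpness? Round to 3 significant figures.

Hyperfocal distance H = f²/(N·c) + f = 40²/(2.5 × 0.069) + 40 = 1600/0.1725 + 40 ≈ 9315.4 mm ≈ 9.315 m.
Near limit Dn = s·(H − f)/(H + s − 2f) = 5420 × (9315.4 − 40) / (9315.4 + 5420 − 2 × 40) = 5420 × 9275.4 / 14655.4 ≈ 3430.3 mm.
Far limit Df = s·(H − f)/(H − s) = 5420 × (9315.4 − 40) / (9315.4 − 5420) = 5420 × 9275.4 / 3895.4 ≈ 12905.7 mm.
Depth of field = Df − Dn = 12905.7 − 3430.3 ≈ 9475.4 mm ≈ 9.48 m.

9.48 m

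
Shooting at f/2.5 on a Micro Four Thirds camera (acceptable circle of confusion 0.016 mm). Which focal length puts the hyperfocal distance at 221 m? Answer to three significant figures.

From H = f²/(N·c) + f, with f ≪ H: f ≈ √(H·N·c) = √(221000 × 2.5 × 0.016) = √8840.0 ≈ 94.02 mm.
The +f correction barely moves this — solving exactly, f² + N·c·f − N·c·H = 0 ⇒ f = (−N·c + √((N·c)² + 4·N·c·H))/2 = (−0.04 + √35360)/2 ≈ 94.001 mm, so f ≈ 94.0 mm.

94.0 mm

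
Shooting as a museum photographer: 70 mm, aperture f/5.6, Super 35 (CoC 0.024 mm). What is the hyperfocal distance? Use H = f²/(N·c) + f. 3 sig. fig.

Hyperfocal distance H = f²/(N·c) + f = 70²/(5.6 × 0.024) + 70 = 4900/0.1344 + 70 ≈ 36528.3 mm ≈ 36.5 m.

36.5 m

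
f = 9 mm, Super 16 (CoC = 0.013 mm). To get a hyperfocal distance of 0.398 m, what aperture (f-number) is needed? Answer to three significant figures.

Rearrange H = f²/(N·c) + f for N: N = f² / ((H − f)·c).
N = 9² / ((398 − 9) × 0.013) = 81 / 5.057 ≈ 16.

f/16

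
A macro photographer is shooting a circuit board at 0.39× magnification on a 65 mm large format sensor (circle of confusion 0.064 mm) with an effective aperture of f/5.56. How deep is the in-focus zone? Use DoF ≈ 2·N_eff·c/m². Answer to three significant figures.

4.68 mm

At magnification m, DoF ≈ 2·N_eff·c/m² = 2 × 5.56 × 0.064 / 0.39² = 0.7117 / 0.1521 ≈ 4.68 mm.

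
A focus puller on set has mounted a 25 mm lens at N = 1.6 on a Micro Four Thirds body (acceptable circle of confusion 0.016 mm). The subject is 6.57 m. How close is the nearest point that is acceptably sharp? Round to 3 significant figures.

Hyperfocal distance H = f²/(N·c) + f = 25²/(1.6 × 0.016) + 25 = 625/0.0256 + 25 ≈ 24439.1 mm ≈ 24.44 m.
Near limit Dn = s·(H − f)/(H + s − 2f) = 6570 × (24439.1 − 25) / (24439.1 + 6570 − 2 × 25) = 6570 × 24414.1 / 30959.1 ≈ 5181.0 mm ≈ 5.18 m.

5.18 m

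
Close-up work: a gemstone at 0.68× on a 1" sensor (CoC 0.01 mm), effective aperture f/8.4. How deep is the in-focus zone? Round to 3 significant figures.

At magnification m, DoF ≈ 2·N_eff·c/m² = 2 × 8.4 × 0.01 / 0.68² = 0.168 / 0.4624 ≈ 0.363 mm.

0.363 mm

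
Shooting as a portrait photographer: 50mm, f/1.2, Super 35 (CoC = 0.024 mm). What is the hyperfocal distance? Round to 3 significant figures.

Hyperfocal distance H = f²/(N·c) + f = 50²/(1.2 × 0.024) + 50 = 2500/0.0288 + 50 ≈ 86855.6 mm ≈ 86.9 m.

86.9 m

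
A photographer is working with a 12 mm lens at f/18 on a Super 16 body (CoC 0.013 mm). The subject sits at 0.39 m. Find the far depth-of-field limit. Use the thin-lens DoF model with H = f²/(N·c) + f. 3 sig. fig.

1.01 m

Hyperfocal distance H = f²/(N·c) + f = 12²/(18 × 0.013) + 12 = 144/0.234 + 12 ≈ 627.4 mm ≈ 0.627 m.
Far limit Df = s·(H − f)/(H − s) = 390 × (627.4 − 12) / (627.4 − 390) = 390 × 615.4 / 237.4 ≈ 1011.0 mm ≈ 1.01 m.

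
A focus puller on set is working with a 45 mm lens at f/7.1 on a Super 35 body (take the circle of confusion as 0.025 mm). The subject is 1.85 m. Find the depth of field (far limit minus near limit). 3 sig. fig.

0.600 m

Hyperfocal distance H = f²/(N·c) + f = 45²/(7.1 × 0.025) + 45 = 2025/0.1775 + 45 ≈ 11453.5 mm ≈ 11.45 m.
Near limit Dn = s·(H − f)/(H + s − 2f) = 1850 × (11453.5 − 45) / (11453.5 + 1850 − 2 × 45) = 1850 × 11408.5 / 13213.5 ≈ 1597.28 mm.
Far limit Df = s·(H − f)/(H − s) = 1850 × (11453.5 − 45) / (11453.5 − 1850) = 1850 × 11408.5 / 9603.5 ≈ 2197.71 mm.
Depth of field = Df − Dn = 2197.71 − 1597.28 ≈ 600.43 mm ≈ 0.600 m.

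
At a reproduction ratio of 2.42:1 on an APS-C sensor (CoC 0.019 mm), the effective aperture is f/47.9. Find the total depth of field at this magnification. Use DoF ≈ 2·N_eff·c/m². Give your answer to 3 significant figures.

0.311 mm

At magnification m, DoF ≈ 2·N_eff·c/m² = 2 × 47.9 × 0.019 / 2.42² = 1.82 / 5.856 ≈ 0.311 mm.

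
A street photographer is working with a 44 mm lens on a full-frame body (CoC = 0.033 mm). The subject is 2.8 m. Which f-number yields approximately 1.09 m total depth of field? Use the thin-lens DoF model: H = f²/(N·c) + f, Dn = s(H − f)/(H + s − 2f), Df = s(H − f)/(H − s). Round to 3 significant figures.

f/4

Write h = H − f = f²/(N·c). The thin-lens limits are Dn = s·h/(h + (s−f)) and Df = s·h/(h − (s−f)), so DoF = Df − Dn = 2·s·(s−f)·h / (h² − (s−f)²).
That is a quadratic in h: DoF·h² − 2·s·(s−f)·h − DoF·(s−f)² = 0 ⇒ h = (s−f)·(s + √(s² + DoF²)) / DoF = 2756 × (2800 + √(2800² + 1090²)) / 1090 = 2756 × (2800 + 3004.68) / 1090 ≈ 14677 mm.
Then N = f²/(c·h) = 44² / (0.033 × 14677) = 1936 / 484.33 ≈ 4.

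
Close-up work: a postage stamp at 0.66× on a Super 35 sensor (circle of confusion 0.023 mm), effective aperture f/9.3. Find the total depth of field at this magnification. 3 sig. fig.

0.982 mm

At magnification m, DoF ≈ 2·N_eff·c/m² = 2 × 9.3 × 0.023 / 0.66² = 0.4278 / 0.4356 ≈ 0.982 mm.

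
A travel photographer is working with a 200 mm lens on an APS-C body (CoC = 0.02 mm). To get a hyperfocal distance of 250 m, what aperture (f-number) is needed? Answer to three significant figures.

f/8.01

Rearrange H = f²/(N·c) + f for N: N = f² / ((H − f)·c).
N = 200² / ((250000 − 200) × 0.02) = 40000 / 4996 ≈ 8.01.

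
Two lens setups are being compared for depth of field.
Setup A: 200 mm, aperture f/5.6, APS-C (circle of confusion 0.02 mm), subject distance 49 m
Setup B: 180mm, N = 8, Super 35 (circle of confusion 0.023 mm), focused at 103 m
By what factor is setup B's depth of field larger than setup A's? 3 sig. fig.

Setup A: H = 200²/(5.6×0.02) + 200 ≈ 357342.9 mm; DoF = Df − Dn = 56755 − 43110 ≈ 13645 mm.
Setup B: H = 180²/(8×0.023) + 180 ≈ 176267.0 mm; DoF = Df − Dn = 247546 − 65029 ≈ 182517 mm.
Ratio = 182517 / 13645 ≈ 13.4.

13.4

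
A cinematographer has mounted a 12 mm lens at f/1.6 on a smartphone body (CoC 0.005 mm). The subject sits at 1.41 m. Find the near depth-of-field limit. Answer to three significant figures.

1.31 m

Hyperfocal distance H = f²/(N·c) + f = 12²/(1.6 × 0.005) + 12 = 144/0.008 + 12 ≈ 18012.0 mm ≈ 18.01 m.
Near limit Dn = s·(H − f)/(H + s − 2f) = 1410 × (18012.0 − 12) / (18012.0 + 1410 − 2 × 12) = 1410 × 18000.0 / 19398.0 ≈ 1308.4 mm ≈ 1.31 m.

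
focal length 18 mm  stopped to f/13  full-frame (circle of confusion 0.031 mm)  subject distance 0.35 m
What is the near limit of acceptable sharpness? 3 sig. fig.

248 mm

Hyperfocal distance H = f²/(N·c) + f = 18²/(13 × 0.031) + 18 = 324/0.403 + 18 ≈ 822.0 mm ≈ 0.822 m.
Near limit Dn = s·(H − f)/(H + s − 2f) = 350 × (822.0 − 18) / (822.0 + 350 − 2 × 18) = 350 × 804.0 / 1136.0 ≈ 247.71 mm.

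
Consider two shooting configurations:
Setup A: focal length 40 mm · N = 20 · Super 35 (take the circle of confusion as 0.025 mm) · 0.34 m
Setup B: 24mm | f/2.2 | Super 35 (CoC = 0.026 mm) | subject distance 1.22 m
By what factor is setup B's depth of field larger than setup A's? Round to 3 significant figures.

Setup A: H = 40²/(20×0.025) + 40 ≈ 3240.0 mm; DoF = Df − Dn = 375.172 − 310.857 ≈ 64.315 mm.
Setup B: H = 24²/(2.2×0.026) + 24 ≈ 10093.9 mm; DoF = Df − Dn = 1384.43 − 1090.48 ≈ 293.95 mm.
Ratio = 293.95 / 64.315 ≈ 4.57.

4.57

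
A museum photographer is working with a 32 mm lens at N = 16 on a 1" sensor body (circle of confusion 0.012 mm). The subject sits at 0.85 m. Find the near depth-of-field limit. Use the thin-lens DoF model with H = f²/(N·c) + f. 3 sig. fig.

Hyperfocal distance H = f²/(N·c) + f = 32²/(16 × 0.012) + 32 = 1024/0.192 + 32 ≈ 5365.3 mm ≈ 5.365 m.
Near limit Dn = s·(H − f)/(H + s − 2f) = 850 × (5365.3 − 32) / (5365.3 + 850 − 2 × 32) = 850 × 5333.3 / 6151.3 ≈ 736.97 mm ≈ 0.737 m.

0.737 m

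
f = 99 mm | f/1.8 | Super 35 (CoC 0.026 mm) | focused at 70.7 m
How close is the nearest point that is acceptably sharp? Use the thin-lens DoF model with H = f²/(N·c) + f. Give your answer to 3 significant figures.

Hyperfocal distance H = f²/(N·c) + f = 99²/(1.8 × 0.026) + 99 = 9801/0.0468 + 99 ≈ 209522.1 mm ≈ 209.5 m.
Near limit Dn = s·(H − f)/(H + s − 2f) = 70700 × (209522.1 − 99) / (209522.1 + 70700 − 2 × 99) = 70700 × 209423.1 / 280024.1 ≈ 52875 mm ≈ 52.9 m.

52.9 m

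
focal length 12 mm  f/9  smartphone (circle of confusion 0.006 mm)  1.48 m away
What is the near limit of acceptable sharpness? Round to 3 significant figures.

0.955 m

Hyperfocal distance H = f²/(N·c) + f = 12²/(9 × 0.006) + 12 = 144/0.054 + 12 ≈ 2678.7 mm ≈ 2.679 m.
Near limit Dn = s·(H − f)/(H + s − 2f) = 1480 × (2678.7 − 12) / (2678.7 + 1480 − 2 × 12) = 1480 × 2666.7 / 4134.7 ≈ 954.53 mm ≈ 0.955 m.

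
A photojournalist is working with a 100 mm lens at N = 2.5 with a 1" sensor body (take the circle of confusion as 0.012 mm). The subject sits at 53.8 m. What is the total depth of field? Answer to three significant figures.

Hyperfocal distance H = f²/(N·c) + f = 100²/(2.5 × 0.012) + 100 = 10000/0.03 + 100 ≈ 333433.3 mm ≈ 333.4 m.
Near limit Dn = s·(H − f)/(H + s − 2f) = 53800 × (333433.3 − 100) / (333433.3 + 53800 − 2 × 100) = 53800 × 333333.3 / 387033.3 ≈ 46335 mm.
Far limit Df = s·(H − f)/(H − s) = 53800 × (333433.3 − 100) / (333433.3 − 53800) = 53800 × 333333.3 / 279633.3 ≈ 64132 mm.
Depth of field = Df − Dn = 64132 − 46335 ≈ 17797 mm ≈ 17.8 m.

17.8 m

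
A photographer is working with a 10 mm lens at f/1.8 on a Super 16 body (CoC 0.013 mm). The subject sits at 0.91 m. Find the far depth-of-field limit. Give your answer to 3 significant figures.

1.15 m

Hyperfocal distance H = f²/(N·c) + f = 10²/(1.8 × 0.013) + 10 = 100/0.0234 + 10 ≈ 4283.5 mm ≈ 4.284 m.
Far limit Df = s·(H − f)/(H − s) = 910 × (4283.5 − 10) / (4283.5 − 910) = 910 × 4273.5 / 3373.5 ≈ 1152.8 mm ≈ 1.15 m.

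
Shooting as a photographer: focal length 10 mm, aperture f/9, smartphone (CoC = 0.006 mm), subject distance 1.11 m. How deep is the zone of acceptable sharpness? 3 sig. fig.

Hyperfocal distance H = f²/(N·c) + f = 10²/(9 × 0.006) + 10 = 100/0.054 + 10 ≈ 1861.9 mm ≈ 1.862 m.
Near limit Dn = s·(H − f)/(H + s − 2f) = 1110 × (1861.9 − 10) / (1861.9 + 1110 − 2 × 10) = 1110 × 1851.9 / 2951.9 ≈ 696.4 mm.
Far limit Df = s·(H − f)/(H − s) = 1110 × (1861.9 − 10) / (1861.9 − 1110) = 1110 × 1851.9 / 751.9 ≈ 2734.0 mm.
Depth of field = Df − Dn = 2734.0 − 696.4 ≈ 2037.6 mm ≈ 2.04 m.

2.04 m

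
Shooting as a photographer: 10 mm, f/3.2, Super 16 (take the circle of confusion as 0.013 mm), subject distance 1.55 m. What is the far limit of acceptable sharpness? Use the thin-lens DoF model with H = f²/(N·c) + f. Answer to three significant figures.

4.31 m

Hyperfocal distance H = f²/(N·c) + f = 10²/(3.2 × 0.013) + 10 = 100/0.0416 + 10 ≈ 2413.8 mm ≈ 2.414 m.
Far limit Df = s·(H − f)/(H − s) = 1550 × (2413.8 − 10) / (2413.8 − 1550) = 1550 × 2403.8 / 863.8 ≈ 4313.2 mm ≈ 4.31 m.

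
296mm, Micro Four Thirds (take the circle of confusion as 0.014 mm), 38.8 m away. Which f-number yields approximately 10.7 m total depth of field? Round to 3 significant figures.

Write h = H − f = f²/(N·c). The thin-lens limits are Dn = s·h/(h + (s−f)) and Df = s·h/(h − (s−f)), so DoF = Df − Dn = 2·s·(s−f)·h / (h² − (s−f)²).
That is a quadratic in h: DoF·h² − 2·s·(s−f)·h − DoF·(s−f)² = 0 ⇒ h = (s−f)·(s + √(s² + DoF²)) / DoF = 38504 × (38800 + √(38800² + 10700²)) / 10700 = 38504 × (38800 + 40248.4) / 10700 ≈ 284456 mm.
Then N = f²/(c·h) = 296² / (0.014 × 284456) = 87616 / 3982.4 ≈ 22.

f/22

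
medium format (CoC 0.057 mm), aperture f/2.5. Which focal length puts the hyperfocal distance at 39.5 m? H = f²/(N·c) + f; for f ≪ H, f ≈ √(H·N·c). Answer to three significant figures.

75.0 mm

From H = f²/(N·c) + f, with f ≪ H: f ≈ √(H·N·c) = √(39500 × 2.5 × 0.057) = √5628.8 ≈ 75.02 mm.
The +f correction barely moves this — solving exactly, f² + N·c·f − N·c·H = 0 ⇒ f = (−N·c + √((N·c)² + 4·N·c·H))/2 = (−0.1425 + √22515)/2 ≈ 74.954 mm, so f ≈ 75.0 mm.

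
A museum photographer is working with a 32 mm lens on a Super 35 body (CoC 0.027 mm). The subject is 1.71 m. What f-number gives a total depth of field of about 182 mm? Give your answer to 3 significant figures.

f/1.20

Write h = H − f = f²/(N·c). The thin-lens limits are Dn = s·h/(h + (s−f)) and Df = s·h/(h − (s−f)), so DoF = Df − Dn = 2·s·(s−f)·h / (h² − (s−f)²).
That is a quadratic in h: DoF·h² − 2·s·(s−f)·h − DoF·(s−f)² = 0 ⇒ h = (s−f)·(s + √(s² + DoF²)) / DoF = 1678 × (1710 + √(1710² + 182²)) / 182 = 1678 × (1710 + 1719.66) / 182 ≈ 31621 mm.
Then N = f²/(c·h) = 32² / (0.027 × 31621) = 1024 / 853.76 ≈ 1.20.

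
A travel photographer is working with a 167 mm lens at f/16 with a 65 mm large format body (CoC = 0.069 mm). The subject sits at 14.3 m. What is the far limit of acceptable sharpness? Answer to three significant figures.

32.5 m

Hyperfocal distance H = f²/(N·c) + f = 167²/(16 × 0.069) + 167 = 27889/1.104 + 167 ≈ 25428.8 mm ≈ 25.43 m.
Far limit Df = s·(H − f)/(H − s) = 14300 × (25428.8 − 167) / (25428.8 − 14300) = 14300 × 25261.8 / 11128.8 ≈ 32460 mm ≈ 32.5 m.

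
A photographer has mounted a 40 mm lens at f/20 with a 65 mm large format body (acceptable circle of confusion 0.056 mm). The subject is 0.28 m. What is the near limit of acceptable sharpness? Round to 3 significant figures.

Hyperfocal distance H = f²/(N·c) + f = 40²/(20 × 0.056) + 40 = 1600/1.12 + 40 ≈ 1468.6 mm ≈ 1.469 m.
Near limit Dn = s·(H − f)/(H + s − 2f) = 280 × (1468.6 − 40) / (1468.6 + 280 − 2 × 40) = 280 × 1428.6 / 1668.6 ≈ 239.73 mm.

240 mm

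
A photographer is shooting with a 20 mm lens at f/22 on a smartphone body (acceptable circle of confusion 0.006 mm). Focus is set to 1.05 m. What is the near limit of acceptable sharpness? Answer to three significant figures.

0.784 m

Hyperfocal distance H = f²/(N·c) + f = 20²/(22 × 0.006) + 20 = 400/0.132 + 20 ≈ 3050.3 mm ≈ 3.050 m.
Near limit Dn = s·(H − f)/(H + s − 2f) = 1050 × (3050.3 − 20) / (3050.3 + 1050 − 2 × 20) = 1050 × 3030.3 / 4060.3 ≈ 783.64 mm ≈ 0.784 m.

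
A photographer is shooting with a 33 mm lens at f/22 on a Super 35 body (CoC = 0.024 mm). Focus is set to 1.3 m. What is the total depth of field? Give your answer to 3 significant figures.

Hyperfocal distance H = f²/(N·c) + f = 33²/(22 × 0.024) + 33 = 1089/0.528 + 33 ≈ 2095.5 mm ≈ 2.095 m.
Near limit Dn = s·(H − f)/(H + s − 2f) = 1300 × (2095.5 − 33) / (2095.5 + 1300 − 2 × 33) = 1300 × 2062.5 / 3329.5 ≈ 805.3 mm.
Far limit Df = s·(H − f)/(H − s) = 1300 × (2095.5 − 33) / (2095.5 − 1300) = 1300 × 2062.5 / 795.5 ≈ 3370.5 mm.
Depth of field = Df − Dn = 3370.5 − 805.3 ≈ 2565.2 mm ≈ 2.57 m.

2.57 m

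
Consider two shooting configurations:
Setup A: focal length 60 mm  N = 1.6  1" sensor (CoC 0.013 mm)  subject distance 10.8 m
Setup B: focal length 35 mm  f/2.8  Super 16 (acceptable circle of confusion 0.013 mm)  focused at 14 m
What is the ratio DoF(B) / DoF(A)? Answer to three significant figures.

Setup A: H = 60²/(1.6×0.013) + 60 ≈ 173136.9 mm; DoF = Df − Dn = 11514.5 − 10169.0 ≈ 1345.5 mm.
Setup B: H = 35²/(2.8×0.013) + 35 ≈ 33688.8 mm; DoF = Df − Dn = 23930 − 9894 ≈ 14036 mm.
Ratio = 14036 / 1345.5 ≈ 10.4.

10.4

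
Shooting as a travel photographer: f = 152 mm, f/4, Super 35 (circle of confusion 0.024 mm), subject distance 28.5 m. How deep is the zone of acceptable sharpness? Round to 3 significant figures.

6.81 m

Hyperfocal distance H = f²/(N·c) + f = 152²/(4 × 0.024) + 152 = 23104/0.096 + 152 ≈ 240818.7 mm ≈ 240.8 m.
Near limit Dn = s·(H − f)/(H + s − 2f) = 28500 × (240818.7 − 152) / (240818.7 + 28500 − 2 × 152) = 28500 × 240666.7 / 269014.7 ≈ 25496.8 mm.
Far limit Df = s·(H − f)/(H − s) = 28500 × (240818.7 − 152) / (240818.7 − 28500) = 28500 × 240666.7 / 212318.7 ≈ 32305.2 mm.
Depth of field = Df − Dn = 32305.2 − 25496.8 ≈ 6808.4 mm ≈ 6.81 m.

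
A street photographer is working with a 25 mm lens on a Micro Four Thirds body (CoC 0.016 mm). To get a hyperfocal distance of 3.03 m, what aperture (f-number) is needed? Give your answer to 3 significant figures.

f/13

Rearrange H = f²/(N·c) + f for N: N = f² / ((H − f)·c).
N = 25² / ((3030 − 25) × 0.016) = 625 / 48.08 ≈ 13.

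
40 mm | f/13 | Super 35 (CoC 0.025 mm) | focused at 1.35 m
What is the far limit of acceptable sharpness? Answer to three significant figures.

Hyperfocal distance H = f²/(N·c) + f = 40²/(13 × 0.025) + 40 = 1600/0.325 + 40 ≈ 4963.1 mm ≈ 4.963 m.
Far limit Df = s·(H − f)/(H − s) = 1350 × (4963.1 − 40) / (4963.1 − 1350) = 1350 × 4923.1 / 3613.1 ≈ 1839.5 mm ≈ 1.84 m.

1.84 m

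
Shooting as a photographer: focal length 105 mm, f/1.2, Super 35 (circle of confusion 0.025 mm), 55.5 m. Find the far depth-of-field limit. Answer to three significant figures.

65.4 m

Hyperfocal distance H = f²/(N·c) + f = 105²/(1.2 × 0.025) + 105 = 11025/0.03 + 105 ≈ 367605.0 mm ≈ 367.6 m.
Far limit Df = s·(H − f)/(H − s) = 55500 × (367605.0 − 105) / (367605.0 − 55500) = 55500 × 367500.0 / 312105.0 ≈ 65351 mm ≈ 65.4 m.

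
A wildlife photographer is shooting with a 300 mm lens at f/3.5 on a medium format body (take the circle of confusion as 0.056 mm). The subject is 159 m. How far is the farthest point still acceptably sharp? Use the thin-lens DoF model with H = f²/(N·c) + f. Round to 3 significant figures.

Hyperfocal distance H = f²/(N·c) + f = 300²/(3.5 × 0.056) + 300 = 90000/0.196 + 300 ≈ 459483.7 mm ≈ 459.5 m.
Far limit Df = s·(H − f)/(H − s) = 159000 × (459483.7 − 300) / (459483.7 − 159000) = 159000 × 459183.7 / 300483.7 ≈ 242976 mm ≈ 243 m.

243 m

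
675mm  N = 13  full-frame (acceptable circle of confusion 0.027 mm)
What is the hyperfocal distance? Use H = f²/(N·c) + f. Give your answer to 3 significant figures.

Hyperfocal distance H = f²/(N·c) + f = 675²/(13 × 0.027) + 675 = 455625/0.351 + 675 ≈ 1298751.9 mm ≈ 1300 m.

1300 m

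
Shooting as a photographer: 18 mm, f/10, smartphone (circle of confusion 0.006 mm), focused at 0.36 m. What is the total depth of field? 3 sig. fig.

Hyperfocal distance H = f²/(N·c) + f = 18²/(10 × 0.006) + 18 = 324/0.06 + 18 ≈ 5418.0 mm ≈ 5.418 m.
Near limit Dn = s·(H − f)/(H + s − 2f) = 360 × (5418.0 − 18) / (5418.0 + 360 − 2 × 18) = 360 × 5400.0 / 5742.0 ≈ 338.558 mm.
Far limit Df = s·(H − f)/(H − s) = 360 × (5418.0 − 18) / (5418.0 − 360) = 360 × 5400.0 / 5058.0 ≈ 384.342 mm.
Depth of field = Df − Dn = 384.342 − 338.558 ≈ 45.784 mm.

45.8 mm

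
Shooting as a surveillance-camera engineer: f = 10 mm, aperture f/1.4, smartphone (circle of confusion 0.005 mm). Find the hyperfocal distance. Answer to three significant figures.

14.3 m

Hyperfocal distance H = f²/(N·c) + f = 10²/(1.4 × 0.005) + 10 = 100/0.007 + 10 ≈ 14295.7 mm ≈ 14.3 m.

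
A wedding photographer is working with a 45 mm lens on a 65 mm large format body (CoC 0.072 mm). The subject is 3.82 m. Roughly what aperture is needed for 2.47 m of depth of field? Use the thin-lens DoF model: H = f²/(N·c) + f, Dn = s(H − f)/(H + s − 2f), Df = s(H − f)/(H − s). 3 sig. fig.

Write h = H − f = f²/(N·c). The thin-lens limits are Dn = s·h/(h + (s−f)) and Df = s·h/(h − (s−f)), so DoF = Df − Dn = 2·s·(s−f)·h / (h² − (s−f)²).
That is a quadratic in h: DoF·h² − 2·s·(s−f)·h − DoF·(s−f)² = 0 ⇒ h = (s−f)·(s + √(s² + DoF²)) / DoF = 3775 × (3820 + √(3820² + 2470²)) / 2470 = 3775 × (3820 + 4548.99) / 2470 ≈ 12791 mm.
Then N = f²/(c·h) = 45² / (0.072 × 12791) = 2025 / 920.93 ≈ 2.20.

f/2.20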